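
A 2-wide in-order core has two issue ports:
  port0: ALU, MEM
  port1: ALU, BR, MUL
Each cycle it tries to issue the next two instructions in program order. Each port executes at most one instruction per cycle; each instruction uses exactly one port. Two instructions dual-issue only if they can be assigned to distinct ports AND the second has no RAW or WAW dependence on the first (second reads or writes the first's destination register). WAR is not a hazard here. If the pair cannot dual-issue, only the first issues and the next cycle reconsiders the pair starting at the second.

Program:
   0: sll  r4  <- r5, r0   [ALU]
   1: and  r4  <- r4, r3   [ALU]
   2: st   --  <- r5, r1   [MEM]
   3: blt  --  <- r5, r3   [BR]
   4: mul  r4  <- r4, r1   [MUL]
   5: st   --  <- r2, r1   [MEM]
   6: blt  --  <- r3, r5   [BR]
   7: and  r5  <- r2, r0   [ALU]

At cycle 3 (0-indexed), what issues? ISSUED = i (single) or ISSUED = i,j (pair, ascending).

ISSUED = 4,5

t=0 i0:sll ; RAW+WAW r4
t=1 i1,i2:and+st ; 2-wide
t=2 i3:blt ; no-port BR/MUL
t=3 i4,i5:mul+st ; 2-wide
t=4 i6,i7:blt+and ; 2-wide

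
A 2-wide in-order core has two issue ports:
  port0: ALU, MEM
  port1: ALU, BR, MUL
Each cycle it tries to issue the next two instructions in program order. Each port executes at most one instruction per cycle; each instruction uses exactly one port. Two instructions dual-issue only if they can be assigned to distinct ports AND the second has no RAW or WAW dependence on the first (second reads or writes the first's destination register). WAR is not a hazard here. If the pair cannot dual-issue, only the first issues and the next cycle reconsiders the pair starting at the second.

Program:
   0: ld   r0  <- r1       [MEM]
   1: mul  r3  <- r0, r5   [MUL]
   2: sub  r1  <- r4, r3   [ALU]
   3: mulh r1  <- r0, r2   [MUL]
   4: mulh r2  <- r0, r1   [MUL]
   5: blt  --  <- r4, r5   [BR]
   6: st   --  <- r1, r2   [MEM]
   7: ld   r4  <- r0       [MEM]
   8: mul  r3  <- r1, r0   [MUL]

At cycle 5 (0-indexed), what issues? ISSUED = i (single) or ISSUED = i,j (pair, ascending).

0. ld @i0  | RAW r0
1. mul @i1  | RAW r3
2. sub @i2  | WAW r1
3. mulh @i3  | no-port MUL/MUL
4. mulh @i4  | no-port MUL/BR
5. blt/st @i5+i6  | pair
6. ld/mul @i7+i8  | pair

ISSUED = 5,6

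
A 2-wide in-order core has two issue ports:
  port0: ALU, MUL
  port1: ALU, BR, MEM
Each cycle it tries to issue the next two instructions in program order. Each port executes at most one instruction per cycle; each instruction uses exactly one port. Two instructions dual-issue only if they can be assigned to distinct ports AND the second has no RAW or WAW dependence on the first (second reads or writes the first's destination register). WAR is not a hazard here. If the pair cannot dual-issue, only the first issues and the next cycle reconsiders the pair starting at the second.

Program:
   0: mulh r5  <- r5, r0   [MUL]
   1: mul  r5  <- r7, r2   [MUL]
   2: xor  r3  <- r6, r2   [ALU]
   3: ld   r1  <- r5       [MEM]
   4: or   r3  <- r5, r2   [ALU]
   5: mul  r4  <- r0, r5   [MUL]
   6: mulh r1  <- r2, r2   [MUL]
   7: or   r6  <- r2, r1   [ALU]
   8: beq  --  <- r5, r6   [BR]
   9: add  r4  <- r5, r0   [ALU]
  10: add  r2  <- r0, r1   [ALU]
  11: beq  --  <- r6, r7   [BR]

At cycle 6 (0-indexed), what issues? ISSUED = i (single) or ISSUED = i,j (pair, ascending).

  cy0 -> i0 (mulh) no-port MUL/MUL
  cy1 -> i1,i2 (mul/xor) dual
  cy2 -> i3,i4 (ld/or) dual
  cy3 -> i5 (mul) no-port MUL/MUL
  cy4 -> i6 (mulh) RAW r1
  cy5 -> i7 (or) RAW r6
  cy6 -> i8,i9 (beq/add) dual
  cy7 -> i10,i11 (add/beq) dual

ISSUED = 8,9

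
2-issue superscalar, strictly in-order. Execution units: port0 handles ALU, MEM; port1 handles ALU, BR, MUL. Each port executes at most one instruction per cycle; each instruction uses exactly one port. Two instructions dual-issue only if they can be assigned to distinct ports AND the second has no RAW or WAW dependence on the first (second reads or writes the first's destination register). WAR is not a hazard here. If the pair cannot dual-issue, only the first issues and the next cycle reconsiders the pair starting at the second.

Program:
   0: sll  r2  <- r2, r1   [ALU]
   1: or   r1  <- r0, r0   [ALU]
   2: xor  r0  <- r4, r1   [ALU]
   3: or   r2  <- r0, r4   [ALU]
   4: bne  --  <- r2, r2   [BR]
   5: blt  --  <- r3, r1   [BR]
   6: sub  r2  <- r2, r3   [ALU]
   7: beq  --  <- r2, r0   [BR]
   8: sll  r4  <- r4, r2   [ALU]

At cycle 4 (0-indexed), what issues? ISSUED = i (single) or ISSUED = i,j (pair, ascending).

[0] i0+i1  sll or  -- 2-wide
[1] i2  xor  -- RAW r0
[2] i3  or  -- RAW r2
[3] i4  bne  -- no-port BR/BR
[4] i5+i6  blt sub  -- 2-wide
[5] i7+i8  beq sll  -- 2-wide

ISSUED = 5,6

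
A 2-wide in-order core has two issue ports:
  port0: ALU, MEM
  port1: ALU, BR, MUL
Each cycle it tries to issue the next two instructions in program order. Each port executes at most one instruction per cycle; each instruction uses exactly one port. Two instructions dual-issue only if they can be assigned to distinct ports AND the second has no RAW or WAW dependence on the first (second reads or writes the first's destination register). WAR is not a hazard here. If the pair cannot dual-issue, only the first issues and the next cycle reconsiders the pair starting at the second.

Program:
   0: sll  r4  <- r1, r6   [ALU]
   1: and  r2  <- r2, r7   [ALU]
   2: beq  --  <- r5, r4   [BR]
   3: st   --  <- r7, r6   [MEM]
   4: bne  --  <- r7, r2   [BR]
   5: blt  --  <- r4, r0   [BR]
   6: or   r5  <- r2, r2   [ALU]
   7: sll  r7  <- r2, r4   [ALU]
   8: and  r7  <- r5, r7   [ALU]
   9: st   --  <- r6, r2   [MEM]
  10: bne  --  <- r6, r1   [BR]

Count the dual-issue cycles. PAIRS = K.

PAIRS = 4

0. sll.ALU;and.ALU @i0&i1  | dual
1. beq.BR;st.MEM @i2&i3  | dual
2. bne.BR @i4  | no-port BR/BR
3. blt.BR;or.ALU @i5&i6  | dual
4. sll.ALU @i7  | RAW+WAW r7
5. and.ALU;st.MEM @i8&i9  | dual
6. bne.BR @i10  | tail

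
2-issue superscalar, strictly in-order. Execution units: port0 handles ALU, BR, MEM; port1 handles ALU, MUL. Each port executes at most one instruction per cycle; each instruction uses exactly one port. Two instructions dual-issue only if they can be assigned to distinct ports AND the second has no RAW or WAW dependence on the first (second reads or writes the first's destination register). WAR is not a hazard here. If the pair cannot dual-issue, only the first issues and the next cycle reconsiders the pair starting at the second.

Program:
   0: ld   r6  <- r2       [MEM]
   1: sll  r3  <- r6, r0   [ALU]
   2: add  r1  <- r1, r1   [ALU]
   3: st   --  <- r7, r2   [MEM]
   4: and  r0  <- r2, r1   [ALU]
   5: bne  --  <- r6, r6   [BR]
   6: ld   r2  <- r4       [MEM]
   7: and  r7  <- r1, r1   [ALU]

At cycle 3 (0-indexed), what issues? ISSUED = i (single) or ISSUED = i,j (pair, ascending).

ISSUED = 5

c0: i0 ld  RAW r6
c1: i1/i2 sll+add  dual
c2: i3/i4 st+and  dual
c3: i5 bne  no-port BR/MEM
c4: i6/i7 ld+and  dual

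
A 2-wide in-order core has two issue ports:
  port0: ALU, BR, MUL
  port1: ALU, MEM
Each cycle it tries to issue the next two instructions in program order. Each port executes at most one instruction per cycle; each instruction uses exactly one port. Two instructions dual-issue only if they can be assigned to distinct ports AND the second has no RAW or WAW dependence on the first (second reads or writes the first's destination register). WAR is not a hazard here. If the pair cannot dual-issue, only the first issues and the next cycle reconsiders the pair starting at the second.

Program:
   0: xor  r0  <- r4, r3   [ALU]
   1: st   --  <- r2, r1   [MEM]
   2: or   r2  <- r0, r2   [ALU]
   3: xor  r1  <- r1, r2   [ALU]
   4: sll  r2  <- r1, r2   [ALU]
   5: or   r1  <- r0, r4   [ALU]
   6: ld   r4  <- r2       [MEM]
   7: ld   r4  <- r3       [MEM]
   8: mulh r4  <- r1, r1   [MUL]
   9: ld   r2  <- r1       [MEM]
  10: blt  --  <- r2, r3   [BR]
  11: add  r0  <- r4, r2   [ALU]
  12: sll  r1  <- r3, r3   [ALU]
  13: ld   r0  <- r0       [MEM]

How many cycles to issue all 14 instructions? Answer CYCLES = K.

CYCLES = 9

0. xor.ALU+st.MEM @i0+i1  | dual
1. or.ALU @i2  | RAW r2
2. xor.ALU @i3  | RAW r1
3. sll.ALU+or.ALU @i4+i5  | dual
4. ld.MEM @i6  | no-port MEM/MEM
5. ld.MEM @i7  | WAW r4
6. mulh.MUL+ld.MEM @i8+i9  | dual
7. blt.BR+add.ALU @i10+i11  | dual
8. sll.ALU+ld.MEM @i12+i13  | dual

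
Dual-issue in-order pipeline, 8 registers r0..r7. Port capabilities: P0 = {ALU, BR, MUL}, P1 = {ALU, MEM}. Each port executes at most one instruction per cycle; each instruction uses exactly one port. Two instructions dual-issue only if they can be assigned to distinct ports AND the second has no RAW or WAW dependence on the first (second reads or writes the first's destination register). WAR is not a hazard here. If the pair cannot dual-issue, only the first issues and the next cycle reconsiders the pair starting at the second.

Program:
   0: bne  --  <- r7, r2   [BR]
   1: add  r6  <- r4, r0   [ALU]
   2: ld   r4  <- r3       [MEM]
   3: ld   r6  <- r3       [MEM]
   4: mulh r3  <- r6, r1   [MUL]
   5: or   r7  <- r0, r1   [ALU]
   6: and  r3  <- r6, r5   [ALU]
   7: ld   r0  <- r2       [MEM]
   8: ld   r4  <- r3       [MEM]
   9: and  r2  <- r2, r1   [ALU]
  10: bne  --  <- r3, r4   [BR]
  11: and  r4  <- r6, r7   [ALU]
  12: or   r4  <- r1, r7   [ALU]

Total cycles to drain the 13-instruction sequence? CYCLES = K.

#0 head=0: bne add i0,i1 dual
#1 head=2: ld i2 no-port MEM/MEM
#2 head=3: ld i3 RAW r6
#3 head=4: mulh or i4,i5 dual
#4 head=6: and ld i6,i7 dual
#5 head=8: ld and i8,i9 dual
#6 head=10: bne and i10,i11 dual
#7 head=12: or i12 tail

CYCLES = 8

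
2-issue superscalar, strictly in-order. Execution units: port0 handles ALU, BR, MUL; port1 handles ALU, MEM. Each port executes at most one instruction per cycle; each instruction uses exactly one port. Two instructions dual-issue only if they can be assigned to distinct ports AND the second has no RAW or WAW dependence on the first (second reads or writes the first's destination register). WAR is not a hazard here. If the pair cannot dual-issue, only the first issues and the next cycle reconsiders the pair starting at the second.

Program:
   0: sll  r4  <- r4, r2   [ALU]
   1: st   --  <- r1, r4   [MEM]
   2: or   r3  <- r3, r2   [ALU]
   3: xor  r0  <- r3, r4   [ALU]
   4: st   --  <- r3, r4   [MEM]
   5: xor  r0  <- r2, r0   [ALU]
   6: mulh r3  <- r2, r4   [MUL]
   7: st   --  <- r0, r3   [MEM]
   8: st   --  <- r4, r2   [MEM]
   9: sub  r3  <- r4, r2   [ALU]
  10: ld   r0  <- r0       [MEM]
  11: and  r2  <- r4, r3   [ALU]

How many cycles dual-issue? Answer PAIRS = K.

PAIRS = 5

  cy0 -> i0 (sll.ALU) RAW r4
  cy1 -> i1/i2 (st.MEM/or.ALU) dual
  cy2 -> i3/i4 (xor.ALU/st.MEM) dual
  cy3 -> i5/i6 (xor.ALU/mulh.MUL) dual
  cy4 -> i7 (st.MEM) no-port MEM/MEM
  cy5 -> i8/i9 (st.MEM/sub.ALU) dual
  cy6 -> i10/i11 (ld.MEM/and.ALU) dual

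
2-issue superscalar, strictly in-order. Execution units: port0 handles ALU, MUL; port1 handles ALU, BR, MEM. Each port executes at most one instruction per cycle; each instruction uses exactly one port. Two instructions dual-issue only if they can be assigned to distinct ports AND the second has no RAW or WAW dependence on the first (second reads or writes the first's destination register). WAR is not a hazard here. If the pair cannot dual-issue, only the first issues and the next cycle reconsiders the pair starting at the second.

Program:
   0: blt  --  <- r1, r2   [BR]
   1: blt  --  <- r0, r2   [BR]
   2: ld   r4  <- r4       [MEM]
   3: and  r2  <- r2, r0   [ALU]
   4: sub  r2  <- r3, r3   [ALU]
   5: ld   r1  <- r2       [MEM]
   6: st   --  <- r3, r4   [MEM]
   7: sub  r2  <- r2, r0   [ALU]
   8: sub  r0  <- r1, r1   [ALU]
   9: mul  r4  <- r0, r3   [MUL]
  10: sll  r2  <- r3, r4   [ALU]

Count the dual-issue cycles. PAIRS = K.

  cy0 -> i0 (blt) no-port BR/BR
  cy1 -> i1 (blt) no-port BR/MEM
  cy2 -> i2+i3 (ld;and) 2-wide
  cy3 -> i4 (sub) RAW r2
  cy4 -> i5 (ld) no-port MEM/MEM
  cy5 -> i6+i7 (st;sub) 2-wide
  cy6 -> i8 (sub) RAW r0
  cy7 -> i9 (mul) RAW r4
  cy8 -> i10 (sll) tail

PAIRS = 2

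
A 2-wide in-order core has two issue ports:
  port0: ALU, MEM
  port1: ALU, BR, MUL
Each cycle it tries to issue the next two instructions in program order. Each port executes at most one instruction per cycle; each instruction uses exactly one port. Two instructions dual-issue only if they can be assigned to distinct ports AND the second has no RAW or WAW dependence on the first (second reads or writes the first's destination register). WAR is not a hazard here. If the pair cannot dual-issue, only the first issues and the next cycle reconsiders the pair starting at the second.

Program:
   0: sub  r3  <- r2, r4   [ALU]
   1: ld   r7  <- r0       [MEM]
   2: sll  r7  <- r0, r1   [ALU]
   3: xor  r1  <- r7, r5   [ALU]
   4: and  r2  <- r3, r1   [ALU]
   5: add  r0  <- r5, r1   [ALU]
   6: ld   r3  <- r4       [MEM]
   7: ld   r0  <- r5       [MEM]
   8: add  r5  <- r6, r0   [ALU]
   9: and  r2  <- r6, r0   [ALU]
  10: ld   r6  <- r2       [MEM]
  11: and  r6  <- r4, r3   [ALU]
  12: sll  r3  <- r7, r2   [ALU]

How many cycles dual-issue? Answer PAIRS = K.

[0] i0&i1  sub.ALU ld.MEM  -- 2-wide
[1] i2  sll.ALU  -- RAW r7
[2] i3  xor.ALU  -- RAW r1
[3] i4&i5  and.ALU add.ALU  -- 2-wide
[4] i6  ld.MEM  -- no-port MEM/MEM
[5] i7  ld.MEM  -- RAW r0
[6] i8&i9  add.ALU and.ALU  -- 2-wide
[7] i10  ld.MEM  -- WAW r6
[8] i11&i12  and.ALU sll.ALU  -- 2-wide

PAIRS = 4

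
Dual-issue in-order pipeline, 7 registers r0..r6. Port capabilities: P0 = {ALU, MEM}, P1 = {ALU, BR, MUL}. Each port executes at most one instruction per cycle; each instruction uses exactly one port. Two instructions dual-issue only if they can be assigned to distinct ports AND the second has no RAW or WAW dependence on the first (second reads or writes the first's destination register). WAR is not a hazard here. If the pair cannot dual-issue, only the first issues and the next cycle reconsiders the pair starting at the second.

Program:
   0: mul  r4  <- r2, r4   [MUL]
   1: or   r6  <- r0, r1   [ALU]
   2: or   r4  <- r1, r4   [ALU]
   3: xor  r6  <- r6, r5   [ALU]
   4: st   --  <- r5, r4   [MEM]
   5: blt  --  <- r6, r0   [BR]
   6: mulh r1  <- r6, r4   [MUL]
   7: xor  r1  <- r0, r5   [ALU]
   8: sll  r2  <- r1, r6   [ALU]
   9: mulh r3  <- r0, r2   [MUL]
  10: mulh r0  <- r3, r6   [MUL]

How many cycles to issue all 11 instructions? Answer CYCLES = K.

c0: i0/i1 mul.MUL/or.ALU  2-wide
c1: i2/i3 or.ALU/xor.ALU  2-wide
c2: i4/i5 st.MEM/blt.BR  2-wide
c3: i6 mulh.MUL  WAW r1
c4: i7 xor.ALU  RAW r1
c5: i8 sll.ALU  RAW r2
c6: i9 mulh.MUL  no-port MUL/MUL
c7: i10 mulh.MUL  tail

CYCLES = 8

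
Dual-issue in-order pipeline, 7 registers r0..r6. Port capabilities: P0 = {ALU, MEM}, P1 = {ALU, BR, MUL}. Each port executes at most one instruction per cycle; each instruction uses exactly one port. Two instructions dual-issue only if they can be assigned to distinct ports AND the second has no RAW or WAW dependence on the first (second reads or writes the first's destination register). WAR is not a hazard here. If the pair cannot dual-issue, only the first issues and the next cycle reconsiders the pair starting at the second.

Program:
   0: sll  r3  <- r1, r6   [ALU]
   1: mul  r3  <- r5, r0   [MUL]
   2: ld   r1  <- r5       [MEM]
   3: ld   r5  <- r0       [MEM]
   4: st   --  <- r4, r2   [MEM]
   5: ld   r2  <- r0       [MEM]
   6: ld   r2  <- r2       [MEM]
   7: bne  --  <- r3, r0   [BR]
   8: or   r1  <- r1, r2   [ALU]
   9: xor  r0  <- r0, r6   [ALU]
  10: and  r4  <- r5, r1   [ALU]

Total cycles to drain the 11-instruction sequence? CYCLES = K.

t=0 i0:sll ; WAW r3
t=1 i1,i2:mul;ld ; pair
t=2 i3:ld ; no-port MEM/MEM
t=3 i4:st ; no-port MEM/MEM
t=4 i5:ld ; no-port MEM/MEM
t=5 i6,i7:ld;bne ; pair
t=6 i8,i9:or;xor ; pair
t=7 i10:and ; tail

CYCLES = 8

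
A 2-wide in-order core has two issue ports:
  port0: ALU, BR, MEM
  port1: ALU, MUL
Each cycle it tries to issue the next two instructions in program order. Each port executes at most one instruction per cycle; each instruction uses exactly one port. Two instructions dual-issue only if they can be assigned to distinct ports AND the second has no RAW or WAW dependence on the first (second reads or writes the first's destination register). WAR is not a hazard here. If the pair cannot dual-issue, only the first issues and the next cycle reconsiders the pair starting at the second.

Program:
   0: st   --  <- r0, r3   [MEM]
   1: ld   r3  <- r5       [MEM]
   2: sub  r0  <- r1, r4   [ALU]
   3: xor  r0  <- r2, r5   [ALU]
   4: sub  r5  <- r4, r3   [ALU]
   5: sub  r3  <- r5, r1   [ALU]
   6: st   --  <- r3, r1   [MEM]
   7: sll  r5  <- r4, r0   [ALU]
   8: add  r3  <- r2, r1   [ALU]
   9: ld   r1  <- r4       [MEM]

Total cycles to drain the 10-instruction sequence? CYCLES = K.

  cy0 -> i0 (st.MEM) no-port MEM/MEM
  cy1 -> i1+i2 (ld.MEM sub.ALU) pair
  cy2 -> i3+i4 (xor.ALU sub.ALU) pair
  cy3 -> i5 (sub.ALU) RAW r3
  cy4 -> i6+i7 (st.MEM sll.ALU) pair
  cy5 -> i8+i9 (add.ALU ld.MEM) pair

CYCLES = 6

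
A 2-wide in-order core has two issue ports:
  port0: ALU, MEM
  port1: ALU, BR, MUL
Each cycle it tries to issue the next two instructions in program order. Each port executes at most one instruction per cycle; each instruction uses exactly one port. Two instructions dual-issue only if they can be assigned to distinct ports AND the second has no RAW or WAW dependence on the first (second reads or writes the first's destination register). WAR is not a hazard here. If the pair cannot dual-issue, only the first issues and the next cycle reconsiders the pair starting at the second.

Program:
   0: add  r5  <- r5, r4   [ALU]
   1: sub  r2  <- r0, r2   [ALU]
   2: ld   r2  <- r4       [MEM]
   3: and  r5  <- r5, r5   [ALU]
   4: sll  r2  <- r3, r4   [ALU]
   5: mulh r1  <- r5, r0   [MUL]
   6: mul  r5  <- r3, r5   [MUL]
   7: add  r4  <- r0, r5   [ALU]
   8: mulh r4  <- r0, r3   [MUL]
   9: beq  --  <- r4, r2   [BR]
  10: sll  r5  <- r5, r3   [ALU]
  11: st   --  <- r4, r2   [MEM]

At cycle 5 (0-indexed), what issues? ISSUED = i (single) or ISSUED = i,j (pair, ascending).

[0] i0&i1  add.ALU sub.ALU  -- pair
[1] i2&i3  ld.MEM and.ALU  -- pair
[2] i4&i5  sll.ALU mulh.MUL  -- pair
[3] i6  mul.MUL  -- RAW r5
[4] i7  add.ALU  -- WAW r4
[5] i8  mulh.MUL  -- no-port MUL/BR
[6] i9&i10  beq.BR sll.ALU  -- pair
[7] i11  st.MEM  -- tail

ISSUED = 8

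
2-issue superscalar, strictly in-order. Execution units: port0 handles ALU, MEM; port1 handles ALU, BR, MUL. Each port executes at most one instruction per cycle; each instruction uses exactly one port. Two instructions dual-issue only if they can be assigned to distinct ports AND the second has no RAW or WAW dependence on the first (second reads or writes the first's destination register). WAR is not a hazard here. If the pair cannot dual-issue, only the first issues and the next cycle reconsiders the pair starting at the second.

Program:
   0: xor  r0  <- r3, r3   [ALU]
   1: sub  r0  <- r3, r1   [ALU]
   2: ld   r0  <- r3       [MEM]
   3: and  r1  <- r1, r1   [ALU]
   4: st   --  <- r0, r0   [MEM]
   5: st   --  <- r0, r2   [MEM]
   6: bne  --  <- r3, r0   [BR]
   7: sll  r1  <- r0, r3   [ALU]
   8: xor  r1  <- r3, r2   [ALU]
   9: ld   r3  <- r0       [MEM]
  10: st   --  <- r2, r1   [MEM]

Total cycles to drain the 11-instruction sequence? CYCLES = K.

CYCLES = 8

c0: i0 xor  WAW r0
c1: i1 sub  WAW r0
c2: i2&i3 ld;and  dual
c3: i4 st  no-port MEM/MEM
c4: i5&i6 st;bne  dual
c5: i7 sll  WAW r1
c6: i8&i9 xor;ld  dual
c7: i10 st  tail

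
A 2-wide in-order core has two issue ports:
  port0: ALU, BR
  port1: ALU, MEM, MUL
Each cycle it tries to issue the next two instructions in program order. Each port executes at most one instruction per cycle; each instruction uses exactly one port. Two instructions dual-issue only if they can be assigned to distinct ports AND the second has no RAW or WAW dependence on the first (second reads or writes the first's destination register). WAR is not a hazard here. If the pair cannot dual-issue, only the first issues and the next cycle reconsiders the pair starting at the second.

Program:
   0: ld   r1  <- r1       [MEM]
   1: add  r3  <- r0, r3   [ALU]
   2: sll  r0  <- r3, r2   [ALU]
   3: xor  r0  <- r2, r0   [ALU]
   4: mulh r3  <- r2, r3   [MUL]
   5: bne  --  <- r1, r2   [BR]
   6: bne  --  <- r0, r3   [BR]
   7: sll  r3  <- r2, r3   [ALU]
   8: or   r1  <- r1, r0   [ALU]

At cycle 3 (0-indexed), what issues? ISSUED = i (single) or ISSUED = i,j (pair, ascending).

[0] i0,i1  ld.MEM;add.ALU  -- dual
[1] i2  sll.ALU  -- RAW+WAW r0
[2] i3,i4  xor.ALU;mulh.MUL  -- dual
[3] i5  bne.BR  -- no-port BR/BR
[4] i6,i7  bne.BR;sll.ALU  -- dual
[5] i8  or.ALU  -- tail

ISSUED = 5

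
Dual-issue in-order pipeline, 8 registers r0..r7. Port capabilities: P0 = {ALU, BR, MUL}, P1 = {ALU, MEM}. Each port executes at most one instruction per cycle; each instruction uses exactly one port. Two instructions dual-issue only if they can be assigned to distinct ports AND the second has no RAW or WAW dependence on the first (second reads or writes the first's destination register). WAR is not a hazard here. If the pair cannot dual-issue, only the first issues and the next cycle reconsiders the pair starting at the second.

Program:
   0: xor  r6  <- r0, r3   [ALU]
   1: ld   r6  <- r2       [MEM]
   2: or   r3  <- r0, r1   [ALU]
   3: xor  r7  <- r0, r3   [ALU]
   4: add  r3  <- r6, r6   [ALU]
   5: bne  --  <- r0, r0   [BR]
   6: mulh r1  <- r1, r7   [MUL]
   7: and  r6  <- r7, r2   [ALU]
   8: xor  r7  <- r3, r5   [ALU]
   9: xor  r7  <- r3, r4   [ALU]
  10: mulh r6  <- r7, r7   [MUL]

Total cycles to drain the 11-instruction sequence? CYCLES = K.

CYCLES = 8

[0] i0  xor.ALU  -- WAW r6
[1] i1+i2  ld.MEM+or.ALU  -- dual
[2] i3+i4  xor.ALU+add.ALU  -- dual
[3] i5  bne.BR  -- no-port BR/MUL
[4] i6+i7  mulh.MUL+and.ALU  -- dual
[5] i8  xor.ALU  -- WAW r7
[6] i9  xor.ALU  -- RAW r7
[7] i10  mulh.MUL  -- tail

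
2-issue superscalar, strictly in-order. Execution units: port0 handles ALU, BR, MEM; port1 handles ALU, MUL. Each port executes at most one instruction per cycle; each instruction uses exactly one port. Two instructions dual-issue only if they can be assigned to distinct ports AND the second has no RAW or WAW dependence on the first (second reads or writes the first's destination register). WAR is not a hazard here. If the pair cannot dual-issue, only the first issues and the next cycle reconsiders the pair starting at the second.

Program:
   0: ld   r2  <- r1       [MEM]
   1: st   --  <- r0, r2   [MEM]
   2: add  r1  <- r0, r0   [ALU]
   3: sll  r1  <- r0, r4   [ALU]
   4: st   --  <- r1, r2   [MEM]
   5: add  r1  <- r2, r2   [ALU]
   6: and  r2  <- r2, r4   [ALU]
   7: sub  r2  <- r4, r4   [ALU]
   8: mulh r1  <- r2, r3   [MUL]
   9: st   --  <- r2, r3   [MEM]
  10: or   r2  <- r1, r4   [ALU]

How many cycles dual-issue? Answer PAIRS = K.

PAIRS = 3

0. ld.MEM @i0  | no-port MEM/MEM
1. st.MEM;add.ALU @i1&i2  | pair
2. sll.ALU @i3  | RAW r1
3. st.MEM;add.ALU @i4&i5  | pair
4. and.ALU @i6  | WAW r2
5. sub.ALU @i7  | RAW r2
6. mulh.MUL;st.MEM @i8&i9  | pair
7. or.ALU @i10  | tail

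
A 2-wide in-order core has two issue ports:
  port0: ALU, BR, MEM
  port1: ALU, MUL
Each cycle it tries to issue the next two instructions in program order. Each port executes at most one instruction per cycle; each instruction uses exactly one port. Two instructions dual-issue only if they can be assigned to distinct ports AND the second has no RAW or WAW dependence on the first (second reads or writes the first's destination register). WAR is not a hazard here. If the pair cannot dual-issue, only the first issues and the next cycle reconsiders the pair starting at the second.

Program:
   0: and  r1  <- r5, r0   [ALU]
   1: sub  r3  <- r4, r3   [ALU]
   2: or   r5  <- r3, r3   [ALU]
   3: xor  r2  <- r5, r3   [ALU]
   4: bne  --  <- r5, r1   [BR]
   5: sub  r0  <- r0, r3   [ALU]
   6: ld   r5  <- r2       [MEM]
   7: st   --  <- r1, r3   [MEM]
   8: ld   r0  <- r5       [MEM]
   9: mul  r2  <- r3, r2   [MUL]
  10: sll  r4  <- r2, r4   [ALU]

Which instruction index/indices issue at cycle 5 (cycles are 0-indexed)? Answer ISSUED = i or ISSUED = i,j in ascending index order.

ISSUED = 8,9

0. and/sub @i0&i1  | dual
1. or @i2  | RAW r5
2. xor/bne @i3&i4  | dual
3. sub/ld @i5&i6  | dual
4. st @i7  | no-port MEM/MEM
5. ld/mul @i8&i9  | dual
6. sll @i10  | tail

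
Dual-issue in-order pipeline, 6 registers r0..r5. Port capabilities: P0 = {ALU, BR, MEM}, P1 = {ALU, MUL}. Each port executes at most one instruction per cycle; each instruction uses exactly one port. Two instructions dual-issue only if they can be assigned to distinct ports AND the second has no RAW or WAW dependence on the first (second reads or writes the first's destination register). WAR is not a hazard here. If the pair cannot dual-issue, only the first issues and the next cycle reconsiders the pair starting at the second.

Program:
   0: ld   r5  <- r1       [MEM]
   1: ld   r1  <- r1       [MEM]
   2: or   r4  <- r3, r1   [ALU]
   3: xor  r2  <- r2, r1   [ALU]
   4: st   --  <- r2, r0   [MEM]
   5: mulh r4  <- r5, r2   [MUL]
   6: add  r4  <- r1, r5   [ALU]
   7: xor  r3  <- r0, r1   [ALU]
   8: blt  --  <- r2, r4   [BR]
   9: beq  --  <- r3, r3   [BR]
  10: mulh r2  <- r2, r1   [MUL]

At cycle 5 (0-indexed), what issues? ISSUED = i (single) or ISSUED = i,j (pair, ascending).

[0] i0  ld.MEM  -- no-port MEM/MEM
[1] i1  ld.MEM  -- RAW r1
[2] i2/i3  or.ALU;xor.ALU  -- 2-wide
[3] i4/i5  st.MEM;mulh.MUL  -- 2-wide
[4] i6/i7  add.ALU;xor.ALU  -- 2-wide
[5] i8  blt.BR  -- no-port BR/BR
[6] i9/i10  beq.BR;mulh.MUL  -- 2-wide

ISSUED = 8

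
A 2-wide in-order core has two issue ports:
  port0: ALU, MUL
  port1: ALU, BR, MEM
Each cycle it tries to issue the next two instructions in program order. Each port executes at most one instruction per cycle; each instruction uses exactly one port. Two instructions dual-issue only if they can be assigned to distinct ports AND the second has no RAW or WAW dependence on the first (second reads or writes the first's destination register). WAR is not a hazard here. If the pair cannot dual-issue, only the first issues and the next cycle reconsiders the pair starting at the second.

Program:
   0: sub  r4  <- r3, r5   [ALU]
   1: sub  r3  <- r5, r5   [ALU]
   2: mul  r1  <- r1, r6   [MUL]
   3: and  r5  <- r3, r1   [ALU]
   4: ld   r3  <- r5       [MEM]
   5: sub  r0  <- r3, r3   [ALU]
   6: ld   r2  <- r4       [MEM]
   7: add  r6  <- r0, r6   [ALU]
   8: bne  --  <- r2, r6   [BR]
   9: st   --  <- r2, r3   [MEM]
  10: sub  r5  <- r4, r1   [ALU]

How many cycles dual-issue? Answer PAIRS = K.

[0] i0,i1  sub sub  -- dual
[1] i2  mul  -- RAW r1
[2] i3  and  -- RAW r5
[3] i4  ld  -- RAW r3
[4] i5,i6  sub ld  -- dual
[5] i7  add  -- RAW r6
[6] i8  bne  -- no-port BR/MEM
[7] i9,i10  st sub  -- dual

PAIRS = 3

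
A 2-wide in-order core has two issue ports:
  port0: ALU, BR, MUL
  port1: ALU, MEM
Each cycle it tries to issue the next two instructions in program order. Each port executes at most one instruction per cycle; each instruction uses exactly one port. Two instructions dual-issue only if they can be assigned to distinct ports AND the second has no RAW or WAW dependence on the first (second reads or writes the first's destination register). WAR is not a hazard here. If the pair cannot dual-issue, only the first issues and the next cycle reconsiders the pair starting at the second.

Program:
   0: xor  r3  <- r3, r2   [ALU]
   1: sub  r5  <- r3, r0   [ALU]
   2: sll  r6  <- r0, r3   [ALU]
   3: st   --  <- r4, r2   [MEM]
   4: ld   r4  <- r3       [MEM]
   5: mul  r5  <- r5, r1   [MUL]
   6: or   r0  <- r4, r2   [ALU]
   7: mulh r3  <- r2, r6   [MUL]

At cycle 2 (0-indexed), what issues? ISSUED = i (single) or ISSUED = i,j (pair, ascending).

ISSUED = 3

[0] i0  xor.ALU  -- RAW r3
[1] i1&i2  sub.ALU/sll.ALU  -- 2-wide
[2] i3  st.MEM  -- no-port MEM/MEM
[3] i4&i5  ld.MEM/mul.MUL  -- 2-wide
[4] i6&i7  or.ALU/mulh.MUL  -- 2-wide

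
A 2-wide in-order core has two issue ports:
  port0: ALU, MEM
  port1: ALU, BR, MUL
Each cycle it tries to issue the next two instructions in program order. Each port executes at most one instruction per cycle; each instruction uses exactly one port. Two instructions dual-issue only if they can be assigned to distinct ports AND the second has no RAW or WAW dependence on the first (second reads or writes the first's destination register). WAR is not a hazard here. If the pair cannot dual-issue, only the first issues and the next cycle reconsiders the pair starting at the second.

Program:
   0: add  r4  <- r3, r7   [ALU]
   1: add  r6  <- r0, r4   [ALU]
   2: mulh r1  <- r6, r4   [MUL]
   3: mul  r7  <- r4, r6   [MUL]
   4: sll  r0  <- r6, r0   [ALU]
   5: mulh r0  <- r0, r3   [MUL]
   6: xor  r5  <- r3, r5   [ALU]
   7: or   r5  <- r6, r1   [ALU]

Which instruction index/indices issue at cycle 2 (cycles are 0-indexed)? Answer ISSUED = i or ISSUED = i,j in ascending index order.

#0 head=0: add i0 RAW r4
#1 head=1: add i1 RAW r6
#2 head=2: mulh i2 no-port MUL/MUL
#3 head=3: mul/sll i3,i4 2-wide
#4 head=5: mulh/xor i5,i6 2-wide
#5 head=7: or i7 tail

ISSUED = 2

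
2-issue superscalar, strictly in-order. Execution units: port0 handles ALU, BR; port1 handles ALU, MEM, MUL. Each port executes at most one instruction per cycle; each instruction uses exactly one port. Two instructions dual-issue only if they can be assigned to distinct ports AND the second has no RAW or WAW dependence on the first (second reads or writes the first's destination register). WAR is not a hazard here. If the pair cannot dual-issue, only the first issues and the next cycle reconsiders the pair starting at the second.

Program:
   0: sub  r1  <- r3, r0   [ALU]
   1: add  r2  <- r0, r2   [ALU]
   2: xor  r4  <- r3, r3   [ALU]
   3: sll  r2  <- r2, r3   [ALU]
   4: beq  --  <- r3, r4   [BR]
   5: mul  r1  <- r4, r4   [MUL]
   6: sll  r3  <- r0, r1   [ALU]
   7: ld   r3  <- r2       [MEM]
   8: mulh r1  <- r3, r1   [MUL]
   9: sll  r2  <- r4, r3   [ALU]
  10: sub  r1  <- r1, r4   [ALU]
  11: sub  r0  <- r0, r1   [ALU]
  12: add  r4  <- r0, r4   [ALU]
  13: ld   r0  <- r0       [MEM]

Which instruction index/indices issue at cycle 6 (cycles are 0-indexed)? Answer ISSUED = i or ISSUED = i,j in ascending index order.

ISSUED = 10

0. sub/add @i0,i1  | pair
1. xor/sll @i2,i3  | pair
2. beq/mul @i4,i5  | pair
3. sll @i6  | WAW r3
4. ld @i7  | no-port MEM/MUL
5. mulh/sll @i8,i9  | pair
6. sub @i10  | RAW r1
7. sub @i11  | RAW r0
8. add/ld @i12,i13  | pair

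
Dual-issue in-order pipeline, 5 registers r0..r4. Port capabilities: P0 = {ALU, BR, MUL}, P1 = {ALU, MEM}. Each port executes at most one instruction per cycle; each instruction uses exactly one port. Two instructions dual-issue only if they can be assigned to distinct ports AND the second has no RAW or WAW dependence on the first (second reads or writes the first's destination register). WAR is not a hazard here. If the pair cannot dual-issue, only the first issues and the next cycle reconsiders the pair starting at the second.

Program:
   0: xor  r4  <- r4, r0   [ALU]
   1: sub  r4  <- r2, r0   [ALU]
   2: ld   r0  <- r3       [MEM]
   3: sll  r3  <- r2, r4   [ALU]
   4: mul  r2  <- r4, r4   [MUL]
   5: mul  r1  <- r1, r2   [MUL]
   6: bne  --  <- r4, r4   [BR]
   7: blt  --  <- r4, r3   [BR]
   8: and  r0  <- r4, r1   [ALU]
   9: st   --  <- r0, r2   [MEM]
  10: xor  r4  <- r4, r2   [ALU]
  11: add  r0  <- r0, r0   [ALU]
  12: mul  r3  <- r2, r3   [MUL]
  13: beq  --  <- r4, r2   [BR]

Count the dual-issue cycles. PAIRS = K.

0. xor.ALU @i0  | WAW r4
1. sub.ALU/ld.MEM @i1+i2  | dual
2. sll.ALU/mul.MUL @i3+i4  | dual
3. mul.MUL @i5  | no-port MUL/BR
4. bne.BR @i6  | no-port BR/BR
5. blt.BR/and.ALU @i7+i8  | dual
6. st.MEM/xor.ALU @i9+i10  | dual
7. add.ALU/mul.MUL @i11+i12  | dual
8. beq.BR @i13  | tail

PAIRS = 5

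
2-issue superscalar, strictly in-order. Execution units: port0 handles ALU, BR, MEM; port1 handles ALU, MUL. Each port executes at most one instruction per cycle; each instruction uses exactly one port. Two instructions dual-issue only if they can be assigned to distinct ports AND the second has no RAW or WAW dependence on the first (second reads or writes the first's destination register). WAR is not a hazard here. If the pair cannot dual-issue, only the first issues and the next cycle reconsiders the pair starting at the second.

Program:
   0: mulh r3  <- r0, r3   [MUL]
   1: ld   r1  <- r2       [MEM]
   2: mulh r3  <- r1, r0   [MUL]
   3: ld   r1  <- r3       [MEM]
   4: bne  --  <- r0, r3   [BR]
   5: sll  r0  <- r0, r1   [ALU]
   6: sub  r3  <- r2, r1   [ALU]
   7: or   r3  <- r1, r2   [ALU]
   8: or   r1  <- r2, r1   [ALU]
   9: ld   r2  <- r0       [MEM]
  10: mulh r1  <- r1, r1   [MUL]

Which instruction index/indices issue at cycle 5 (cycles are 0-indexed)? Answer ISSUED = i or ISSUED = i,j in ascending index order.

t=0 i0,i1:mulh.MUL;ld.MEM ; 2-wide
t=1 i2:mulh.MUL ; RAW r3
t=2 i3:ld.MEM ; no-port MEM/BR
t=3 i4,i5:bne.BR;sll.ALU ; 2-wide
t=4 i6:sub.ALU ; WAW r3
t=5 i7,i8:or.ALU;or.ALU ; 2-wide
t=6 i9,i10:ld.MEM;mulh.MUL ; 2-wide

ISSUED = 7,8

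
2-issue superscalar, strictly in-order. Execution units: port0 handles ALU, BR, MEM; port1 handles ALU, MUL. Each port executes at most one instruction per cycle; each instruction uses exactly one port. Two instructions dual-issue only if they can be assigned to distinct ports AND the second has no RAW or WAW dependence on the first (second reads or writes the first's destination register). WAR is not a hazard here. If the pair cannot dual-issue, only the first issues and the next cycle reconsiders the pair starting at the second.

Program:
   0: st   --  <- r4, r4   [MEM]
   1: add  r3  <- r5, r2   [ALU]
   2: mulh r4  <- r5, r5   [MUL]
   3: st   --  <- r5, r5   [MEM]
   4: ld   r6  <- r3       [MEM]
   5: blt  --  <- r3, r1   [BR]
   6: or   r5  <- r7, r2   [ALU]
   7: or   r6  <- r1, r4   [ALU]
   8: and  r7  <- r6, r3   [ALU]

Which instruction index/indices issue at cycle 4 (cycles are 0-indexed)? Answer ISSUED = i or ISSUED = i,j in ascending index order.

[0] i0/i1  st add  -- 2-wide
[1] i2/i3  mulh st  -- 2-wide
[2] i4  ld  -- no-port MEM/BR
[3] i5/i6  blt or  -- 2-wide
[4] i7  or  -- RAW r6
[5] i8  and  -- tail

ISSUED = 7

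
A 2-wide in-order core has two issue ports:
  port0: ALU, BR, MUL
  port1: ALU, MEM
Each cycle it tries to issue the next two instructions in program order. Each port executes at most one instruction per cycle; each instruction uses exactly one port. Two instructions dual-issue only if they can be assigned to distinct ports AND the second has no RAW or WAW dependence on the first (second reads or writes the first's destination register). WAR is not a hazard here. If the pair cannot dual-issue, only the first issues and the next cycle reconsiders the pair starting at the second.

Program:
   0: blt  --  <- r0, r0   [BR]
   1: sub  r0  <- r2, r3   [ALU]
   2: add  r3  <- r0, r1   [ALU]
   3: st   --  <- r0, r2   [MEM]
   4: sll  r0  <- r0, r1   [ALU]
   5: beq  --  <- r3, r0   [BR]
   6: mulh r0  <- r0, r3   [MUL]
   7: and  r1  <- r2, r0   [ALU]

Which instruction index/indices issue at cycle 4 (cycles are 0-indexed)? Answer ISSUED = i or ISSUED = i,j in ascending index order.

ISSUED = 6

0. blt+sub @i0,i1  | dual
1. add+st @i2,i3  | dual
2. sll @i4  | RAW r0
3. beq @i5  | no-port BR/MUL
4. mulh @i6  | RAW r0
5. and @i7  | tail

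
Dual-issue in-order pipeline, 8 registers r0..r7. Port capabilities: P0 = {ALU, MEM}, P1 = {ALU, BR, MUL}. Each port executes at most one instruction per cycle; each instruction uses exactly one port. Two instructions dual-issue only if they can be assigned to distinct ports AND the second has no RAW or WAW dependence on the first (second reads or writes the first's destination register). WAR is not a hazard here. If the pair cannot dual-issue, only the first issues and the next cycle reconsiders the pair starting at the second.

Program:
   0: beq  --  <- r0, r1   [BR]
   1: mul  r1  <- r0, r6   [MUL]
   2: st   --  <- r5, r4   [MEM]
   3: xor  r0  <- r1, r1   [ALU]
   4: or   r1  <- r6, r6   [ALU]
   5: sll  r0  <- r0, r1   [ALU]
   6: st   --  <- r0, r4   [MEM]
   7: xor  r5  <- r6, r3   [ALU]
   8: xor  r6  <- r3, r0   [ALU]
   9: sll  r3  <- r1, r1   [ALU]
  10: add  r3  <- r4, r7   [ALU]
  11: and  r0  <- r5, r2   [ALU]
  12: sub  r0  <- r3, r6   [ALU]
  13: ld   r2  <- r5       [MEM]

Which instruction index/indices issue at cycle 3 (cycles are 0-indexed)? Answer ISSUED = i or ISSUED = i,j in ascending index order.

t=0 i0:beq.BR ; no-port BR/MUL
t=1 i1&i2:mul.MUL/st.MEM ; pair
t=2 i3&i4:xor.ALU/or.ALU ; pair
t=3 i5:sll.ALU ; RAW r0
t=4 i6&i7:st.MEM/xor.ALU ; pair
t=5 i8&i9:xor.ALU/sll.ALU ; pair
t=6 i10&i11:add.ALU/and.ALU ; pair
t=7 i12&i13:sub.ALU/ld.MEM ; pair

ISSUED = 5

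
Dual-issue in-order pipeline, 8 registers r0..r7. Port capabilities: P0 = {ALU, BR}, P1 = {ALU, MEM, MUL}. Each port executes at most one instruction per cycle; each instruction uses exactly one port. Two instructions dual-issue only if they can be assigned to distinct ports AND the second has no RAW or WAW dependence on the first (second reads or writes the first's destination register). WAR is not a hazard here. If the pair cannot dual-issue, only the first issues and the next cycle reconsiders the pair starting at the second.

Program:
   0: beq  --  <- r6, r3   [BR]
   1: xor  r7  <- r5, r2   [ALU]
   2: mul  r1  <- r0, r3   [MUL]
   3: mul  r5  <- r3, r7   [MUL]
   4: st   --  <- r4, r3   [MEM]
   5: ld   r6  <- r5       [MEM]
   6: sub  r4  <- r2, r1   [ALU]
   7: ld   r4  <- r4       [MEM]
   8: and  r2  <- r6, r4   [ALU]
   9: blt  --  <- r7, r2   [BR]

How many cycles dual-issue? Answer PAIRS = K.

PAIRS = 2

c0: i0,i1 beq+xor  pair
c1: i2 mul  no-port MUL/MUL
c2: i3 mul  no-port MUL/MEM
c3: i4 st  no-port MEM/MEM
c4: i5,i6 ld+sub  pair
c5: i7 ld  RAW r4
c6: i8 and  RAW r2
c7: i9 blt  tail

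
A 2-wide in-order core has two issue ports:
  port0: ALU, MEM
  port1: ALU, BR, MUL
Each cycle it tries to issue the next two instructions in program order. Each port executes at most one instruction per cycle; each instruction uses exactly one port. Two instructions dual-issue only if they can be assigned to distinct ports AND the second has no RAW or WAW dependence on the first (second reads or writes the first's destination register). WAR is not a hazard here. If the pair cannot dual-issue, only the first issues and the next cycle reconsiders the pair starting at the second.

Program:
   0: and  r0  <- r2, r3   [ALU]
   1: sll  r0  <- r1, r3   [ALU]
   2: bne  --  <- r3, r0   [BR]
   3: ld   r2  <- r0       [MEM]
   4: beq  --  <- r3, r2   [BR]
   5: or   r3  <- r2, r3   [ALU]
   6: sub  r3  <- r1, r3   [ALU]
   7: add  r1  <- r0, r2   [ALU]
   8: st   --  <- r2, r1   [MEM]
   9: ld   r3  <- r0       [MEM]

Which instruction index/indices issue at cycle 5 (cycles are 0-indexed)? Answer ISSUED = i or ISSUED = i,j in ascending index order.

ISSUED = 8

  cy0 -> i0 (and) WAW r0
  cy1 -> i1 (sll) RAW r0
  cy2 -> i2+i3 (bne/ld) 2-wide
  cy3 -> i4+i5 (beq/or) 2-wide
  cy4 -> i6+i7 (sub/add) 2-wide
  cy5 -> i8 (st) no-port MEM/MEM
  cy6 -> i9 (ld) tail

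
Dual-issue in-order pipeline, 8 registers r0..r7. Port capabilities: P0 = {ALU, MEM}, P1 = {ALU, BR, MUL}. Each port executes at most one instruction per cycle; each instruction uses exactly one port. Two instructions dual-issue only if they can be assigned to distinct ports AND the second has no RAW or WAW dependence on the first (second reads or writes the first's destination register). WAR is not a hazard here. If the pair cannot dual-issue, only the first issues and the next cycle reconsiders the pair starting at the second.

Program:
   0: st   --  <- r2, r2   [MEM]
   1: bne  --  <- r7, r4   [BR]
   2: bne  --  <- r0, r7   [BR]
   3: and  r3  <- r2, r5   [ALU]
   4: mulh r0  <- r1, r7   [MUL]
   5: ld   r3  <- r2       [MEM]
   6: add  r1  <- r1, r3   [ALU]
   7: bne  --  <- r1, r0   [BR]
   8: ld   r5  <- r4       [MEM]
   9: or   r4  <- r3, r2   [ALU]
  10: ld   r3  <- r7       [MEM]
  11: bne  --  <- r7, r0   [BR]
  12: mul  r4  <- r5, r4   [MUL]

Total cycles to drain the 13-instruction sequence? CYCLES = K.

CYCLES = 8

t=0 i0/i1:st bne ; pair
t=1 i2/i3:bne and ; pair
t=2 i4/i5:mulh ld ; pair
t=3 i6:add ; RAW r1
t=4 i7/i8:bne ld ; pair
t=5 i9/i10:or ld ; pair
t=6 i11:bne ; no-port BR/MUL
t=7 i12:mul ; tail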